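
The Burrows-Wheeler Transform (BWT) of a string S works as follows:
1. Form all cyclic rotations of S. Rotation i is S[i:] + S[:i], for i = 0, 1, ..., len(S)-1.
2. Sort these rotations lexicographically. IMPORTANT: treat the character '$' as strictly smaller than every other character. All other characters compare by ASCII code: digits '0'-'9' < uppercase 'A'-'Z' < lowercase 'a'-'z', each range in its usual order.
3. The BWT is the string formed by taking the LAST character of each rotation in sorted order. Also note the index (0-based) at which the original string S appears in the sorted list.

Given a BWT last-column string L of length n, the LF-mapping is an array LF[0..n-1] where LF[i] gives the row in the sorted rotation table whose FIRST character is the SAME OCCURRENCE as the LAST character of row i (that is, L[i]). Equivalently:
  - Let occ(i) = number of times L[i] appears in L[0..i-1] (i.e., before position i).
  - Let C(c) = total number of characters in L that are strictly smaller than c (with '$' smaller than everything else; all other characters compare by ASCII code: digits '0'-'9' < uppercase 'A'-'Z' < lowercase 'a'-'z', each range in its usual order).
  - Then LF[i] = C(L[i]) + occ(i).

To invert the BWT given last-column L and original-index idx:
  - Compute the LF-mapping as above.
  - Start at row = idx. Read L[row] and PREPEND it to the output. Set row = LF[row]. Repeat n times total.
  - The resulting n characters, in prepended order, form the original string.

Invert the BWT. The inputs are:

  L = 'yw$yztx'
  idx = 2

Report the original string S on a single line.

Answer: wtyxzy$

Derivation:
LF mapping: 4 2 0 5 6 1 3
Walk LF starting at row 2, prepending L[row]:
  step 1: row=2, L[2]='$', prepend. Next row=LF[2]=0
  step 2: row=0, L[0]='y', prepend. Next row=LF[0]=4
  step 3: row=4, L[4]='z', prepend. Next row=LF[4]=6
  step 4: row=6, L[6]='x', prepend. Next row=LF[6]=3
  step 5: row=3, L[3]='y', prepend. Next row=LF[3]=5
  step 6: row=5, L[5]='t', prepend. Next row=LF[5]=1
  step 7: row=1, L[1]='w', prepend. Next row=LF[1]=2
Reversed output: wtyxzy$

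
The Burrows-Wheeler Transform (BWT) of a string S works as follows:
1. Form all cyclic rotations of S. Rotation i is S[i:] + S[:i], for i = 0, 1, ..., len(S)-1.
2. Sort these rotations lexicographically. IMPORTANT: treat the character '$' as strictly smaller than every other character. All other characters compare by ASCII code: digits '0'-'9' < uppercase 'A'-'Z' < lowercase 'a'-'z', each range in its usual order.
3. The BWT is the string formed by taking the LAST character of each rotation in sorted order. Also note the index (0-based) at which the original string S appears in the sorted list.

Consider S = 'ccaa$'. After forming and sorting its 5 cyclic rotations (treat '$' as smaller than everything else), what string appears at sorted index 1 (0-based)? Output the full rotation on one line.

All 5 rotations (rotation i = S[i:]+S[:i]):
  rot[0] = ccaa$
  rot[1] = caa$c
  rot[2] = aa$cc
  rot[3] = a$cca
  rot[4] = $ccaa
Sorted (with $ < everything):
  sorted[0] = $ccaa
  sorted[1] = a$cca
  sorted[2] = aa$cc
  sorted[3] = caa$c
  sorted[4] = ccaa$
sorted[1] = a$cca

Answer: a$cca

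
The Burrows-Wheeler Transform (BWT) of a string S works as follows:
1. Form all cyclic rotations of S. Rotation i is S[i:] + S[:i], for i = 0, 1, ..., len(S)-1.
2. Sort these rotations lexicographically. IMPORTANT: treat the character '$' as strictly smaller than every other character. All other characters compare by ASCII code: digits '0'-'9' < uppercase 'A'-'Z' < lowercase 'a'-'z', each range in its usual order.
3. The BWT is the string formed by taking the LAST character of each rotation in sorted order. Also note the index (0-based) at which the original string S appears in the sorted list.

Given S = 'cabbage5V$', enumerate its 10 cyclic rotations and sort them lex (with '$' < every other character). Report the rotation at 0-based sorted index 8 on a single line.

All 10 rotations (rotation i = S[i:]+S[:i]):
  rot[0] = cabbage5V$
  rot[1] = abbage5V$c
  rot[2] = bbage5V$ca
  rot[3] = bage5V$cab
  rot[4] = age5V$cabb
  rot[5] = ge5V$cabba
  rot[6] = e5V$cabbag
  rot[7] = 5V$cabbage
  rot[8] = V$cabbage5
  rot[9] = $cabbage5V
Sorted (with $ < everything):
  sorted[0] = $cabbage5V
  sorted[1] = 5V$cabbage
  sorted[2] = V$cabbage5
  sorted[3] = abbage5V$c
  sorted[4] = age5V$cabb
  sorted[5] = bage5V$cab
  sorted[6] = bbage5V$ca
  sorted[7] = cabbage5V$
  sorted[8] = e5V$cabbag
  sorted[9] = ge5V$cabba
sorted[8] = e5V$cabbag

Answer: e5V$cabbag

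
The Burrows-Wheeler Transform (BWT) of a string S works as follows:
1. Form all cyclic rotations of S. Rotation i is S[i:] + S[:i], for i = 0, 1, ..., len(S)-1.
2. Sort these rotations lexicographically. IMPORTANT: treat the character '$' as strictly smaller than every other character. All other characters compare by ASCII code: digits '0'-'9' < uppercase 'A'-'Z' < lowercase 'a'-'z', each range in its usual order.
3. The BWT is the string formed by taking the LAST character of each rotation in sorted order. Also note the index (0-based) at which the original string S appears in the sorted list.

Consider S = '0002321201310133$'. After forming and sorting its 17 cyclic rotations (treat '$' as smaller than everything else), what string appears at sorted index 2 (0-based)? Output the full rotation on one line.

All 17 rotations (rotation i = S[i:]+S[:i]):
  rot[0] = 0002321201310133$
  rot[1] = 002321201310133$0
  rot[2] = 02321201310133$00
  rot[3] = 2321201310133$000
  rot[4] = 321201310133$0002
  rot[5] = 21201310133$00023
  rot[6] = 1201310133$000232
  rot[7] = 201310133$0002321
  rot[8] = 01310133$00023212
  rot[9] = 1310133$000232120
  rot[10] = 310133$0002321201
  rot[11] = 10133$00023212013
  rot[12] = 0133$000232120131
  rot[13] = 133$0002321201310
  rot[14] = 33$00023212013101
  rot[15] = 3$000232120131013
  rot[16] = $0002321201310133
Sorted (with $ < everything):
  sorted[0] = $0002321201310133
  sorted[1] = 0002321201310133$
  sorted[2] = 002321201310133$0
  sorted[3] = 01310133$00023212
  sorted[4] = 0133$000232120131
  sorted[5] = 02321201310133$00
  sorted[6] = 10133$00023212013
  sorted[7] = 1201310133$000232
  sorted[8] = 1310133$000232120
  sorted[9] = 133$0002321201310
  sorted[10] = 201310133$0002321
  sorted[11] = 21201310133$00023
  sorted[12] = 2321201310133$000
  sorted[13] = 3$000232120131013
  sorted[14] = 310133$0002321201
  sorted[15] = 321201310133$0002
  sorted[16] = 33$00023212013101
sorted[2] = 002321201310133$0

Answer: 002321201310133$0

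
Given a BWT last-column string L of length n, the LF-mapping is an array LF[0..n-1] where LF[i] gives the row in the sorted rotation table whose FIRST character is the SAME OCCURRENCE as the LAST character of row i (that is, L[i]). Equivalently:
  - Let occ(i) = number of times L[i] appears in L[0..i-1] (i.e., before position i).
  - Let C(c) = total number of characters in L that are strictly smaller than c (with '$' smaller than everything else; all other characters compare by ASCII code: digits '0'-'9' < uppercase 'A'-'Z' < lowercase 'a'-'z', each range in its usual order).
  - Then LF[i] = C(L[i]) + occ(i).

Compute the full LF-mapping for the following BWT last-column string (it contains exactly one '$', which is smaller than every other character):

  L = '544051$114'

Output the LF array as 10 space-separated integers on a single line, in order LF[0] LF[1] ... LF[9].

Answer: 8 5 6 1 9 2 0 3 4 7

Derivation:
Char counts: '$':1, '0':1, '1':3, '4':3, '5':2
C (first-col start): C('$')=0, C('0')=1, C('1')=2, C('4')=5, C('5')=8
L[0]='5': occ=0, LF[0]=C('5')+0=8+0=8
L[1]='4': occ=0, LF[1]=C('4')+0=5+0=5
L[2]='4': occ=1, LF[2]=C('4')+1=5+1=6
L[3]='0': occ=0, LF[3]=C('0')+0=1+0=1
L[4]='5': occ=1, LF[4]=C('5')+1=8+1=9
L[5]='1': occ=0, LF[5]=C('1')+0=2+0=2
L[6]='$': occ=0, LF[6]=C('$')+0=0+0=0
L[7]='1': occ=1, LF[7]=C('1')+1=2+1=3
L[8]='1': occ=2, LF[8]=C('1')+2=2+2=4
L[9]='4': occ=2, LF[9]=C('4')+2=5+2=7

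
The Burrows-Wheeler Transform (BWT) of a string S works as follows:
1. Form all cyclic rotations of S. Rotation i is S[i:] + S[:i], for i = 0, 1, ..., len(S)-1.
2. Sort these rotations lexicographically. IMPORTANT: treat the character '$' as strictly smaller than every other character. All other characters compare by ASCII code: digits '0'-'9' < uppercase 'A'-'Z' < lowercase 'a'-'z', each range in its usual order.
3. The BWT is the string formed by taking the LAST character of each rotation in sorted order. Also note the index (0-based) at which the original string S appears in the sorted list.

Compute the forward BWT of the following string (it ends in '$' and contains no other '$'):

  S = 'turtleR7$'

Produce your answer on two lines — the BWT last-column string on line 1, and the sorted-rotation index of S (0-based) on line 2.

All 9 rotations (rotation i = S[i:]+S[:i]):
  rot[0] = turtleR7$
  rot[1] = urtleR7$t
  rot[2] = rtleR7$tu
  rot[3] = tleR7$tur
  rot[4] = leR7$turt
  rot[5] = eR7$turtl
  rot[6] = R7$turtle
  rot[7] = 7$turtleR
  rot[8] = $turtleR7
Sorted (with $ < everything):
  sorted[0] = $turtleR7  (last char: '7')
  sorted[1] = 7$turtleR  (last char: 'R')
  sorted[2] = R7$turtle  (last char: 'e')
  sorted[3] = eR7$turtl  (last char: 'l')
  sorted[4] = leR7$turt  (last char: 't')
  sorted[5] = rtleR7$tu  (last char: 'u')
  sorted[6] = tleR7$tur  (last char: 'r')
  sorted[7] = turtleR7$  (last char: '$')
  sorted[8] = urtleR7$t  (last char: 't')
Last column: 7Reltur$t
Original string S is at sorted index 7

Answer: 7Reltur$t
7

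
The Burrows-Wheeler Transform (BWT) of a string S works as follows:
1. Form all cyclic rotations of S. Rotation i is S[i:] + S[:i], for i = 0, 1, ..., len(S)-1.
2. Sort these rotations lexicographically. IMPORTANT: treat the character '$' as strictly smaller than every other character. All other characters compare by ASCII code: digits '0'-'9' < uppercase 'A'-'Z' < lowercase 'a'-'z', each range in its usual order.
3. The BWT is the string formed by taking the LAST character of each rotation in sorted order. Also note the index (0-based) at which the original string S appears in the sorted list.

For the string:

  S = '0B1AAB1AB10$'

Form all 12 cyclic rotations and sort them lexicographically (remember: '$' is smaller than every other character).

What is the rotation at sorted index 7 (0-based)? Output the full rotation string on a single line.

All 12 rotations (rotation i = S[i:]+S[:i]):
  rot[0] = 0B1AAB1AB10$
  rot[1] = B1AAB1AB10$0
  rot[2] = 1AAB1AB10$0B
  rot[3] = AAB1AB10$0B1
  rot[4] = AB1AB10$0B1A
  rot[5] = B1AB10$0B1AA
  rot[6] = 1AB10$0B1AAB
  rot[7] = AB10$0B1AAB1
  rot[8] = B10$0B1AAB1A
  rot[9] = 10$0B1AAB1AB
  rot[10] = 0$0B1AAB1AB1
  rot[11] = $0B1AAB1AB10
Sorted (with $ < everything):
  sorted[0] = $0B1AAB1AB10
  sorted[1] = 0$0B1AAB1AB1
  sorted[2] = 0B1AAB1AB10$
  sorted[3] = 10$0B1AAB1AB
  sorted[4] = 1AAB1AB10$0B
  sorted[5] = 1AB10$0B1AAB
  sorted[6] = AAB1AB10$0B1
  sorted[7] = AB10$0B1AAB1
  sorted[8] = AB1AB10$0B1A
  sorted[9] = B10$0B1AAB1A
  sorted[10] = B1AAB1AB10$0
  sorted[11] = B1AB10$0B1AA
sorted[7] = AB10$0B1AAB1

Answer: AB10$0B1AAB1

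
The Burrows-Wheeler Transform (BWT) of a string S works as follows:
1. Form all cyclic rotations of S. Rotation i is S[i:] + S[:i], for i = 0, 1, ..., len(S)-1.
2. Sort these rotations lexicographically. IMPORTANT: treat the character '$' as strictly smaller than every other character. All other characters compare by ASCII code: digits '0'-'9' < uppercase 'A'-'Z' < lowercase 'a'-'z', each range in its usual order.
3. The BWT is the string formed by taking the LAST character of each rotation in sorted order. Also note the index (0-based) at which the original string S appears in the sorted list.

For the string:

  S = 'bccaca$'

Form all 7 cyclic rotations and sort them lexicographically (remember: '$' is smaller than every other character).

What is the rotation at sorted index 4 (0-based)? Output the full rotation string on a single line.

Answer: ca$bcca

Derivation:
All 7 rotations (rotation i = S[i:]+S[:i]):
  rot[0] = bccaca$
  rot[1] = ccaca$b
  rot[2] = caca$bc
  rot[3] = aca$bcc
  rot[4] = ca$bcca
  rot[5] = a$bccac
  rot[6] = $bccaca
Sorted (with $ < everything):
  sorted[0] = $bccaca
  sorted[1] = a$bccac
  sorted[2] = aca$bcc
  sorted[3] = bccaca$
  sorted[4] = ca$bcca
  sorted[5] = caca$bc
  sorted[6] = ccaca$b
sorted[4] = ca$bcca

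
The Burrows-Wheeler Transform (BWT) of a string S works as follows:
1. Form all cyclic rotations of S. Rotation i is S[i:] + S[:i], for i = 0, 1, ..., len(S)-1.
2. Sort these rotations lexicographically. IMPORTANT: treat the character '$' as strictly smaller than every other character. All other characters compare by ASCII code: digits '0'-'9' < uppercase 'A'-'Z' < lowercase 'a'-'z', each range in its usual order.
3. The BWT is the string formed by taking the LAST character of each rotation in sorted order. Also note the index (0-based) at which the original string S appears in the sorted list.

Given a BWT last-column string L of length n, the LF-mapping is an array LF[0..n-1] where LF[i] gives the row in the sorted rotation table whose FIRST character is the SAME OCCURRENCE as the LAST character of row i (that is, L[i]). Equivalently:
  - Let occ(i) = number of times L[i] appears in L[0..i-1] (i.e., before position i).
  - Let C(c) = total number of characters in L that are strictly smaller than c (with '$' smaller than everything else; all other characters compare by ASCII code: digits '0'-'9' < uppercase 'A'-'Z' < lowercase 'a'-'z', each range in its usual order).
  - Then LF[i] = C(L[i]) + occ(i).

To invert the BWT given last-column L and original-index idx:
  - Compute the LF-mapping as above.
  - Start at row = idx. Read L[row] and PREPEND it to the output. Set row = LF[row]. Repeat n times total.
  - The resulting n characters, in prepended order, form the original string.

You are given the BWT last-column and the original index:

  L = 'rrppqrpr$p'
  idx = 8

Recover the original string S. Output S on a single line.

LF mapping: 6 7 1 2 5 8 3 9 0 4
Walk LF starting at row 8, prepending L[row]:
  step 1: row=8, L[8]='$', prepend. Next row=LF[8]=0
  step 2: row=0, L[0]='r', prepend. Next row=LF[0]=6
  step 3: row=6, L[6]='p', prepend. Next row=LF[6]=3
  step 4: row=3, L[3]='p', prepend. Next row=LF[3]=2
  step 5: row=2, L[2]='p', prepend. Next row=LF[2]=1
  step 6: row=1, L[1]='r', prepend. Next row=LF[1]=7
  step 7: row=7, L[7]='r', prepend. Next row=LF[7]=9
  step 8: row=9, L[9]='p', prepend. Next row=LF[9]=4
  step 9: row=4, L[4]='q', prepend. Next row=LF[4]=5
  step 10: row=5, L[5]='r', prepend. Next row=LF[5]=8
Reversed output: rqprrpppr$

Answer: rqprrpppr$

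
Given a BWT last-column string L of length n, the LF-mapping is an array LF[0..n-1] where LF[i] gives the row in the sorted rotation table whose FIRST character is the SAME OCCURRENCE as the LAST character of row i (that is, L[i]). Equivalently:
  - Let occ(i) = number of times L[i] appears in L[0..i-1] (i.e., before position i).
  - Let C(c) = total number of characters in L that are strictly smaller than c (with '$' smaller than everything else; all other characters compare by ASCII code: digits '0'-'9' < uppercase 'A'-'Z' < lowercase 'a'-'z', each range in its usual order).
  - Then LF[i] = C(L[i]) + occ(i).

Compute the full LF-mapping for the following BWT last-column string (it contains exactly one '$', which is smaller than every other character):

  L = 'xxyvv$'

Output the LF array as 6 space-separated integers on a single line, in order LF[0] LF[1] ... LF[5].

Char counts: '$':1, 'v':2, 'x':2, 'y':1
C (first-col start): C('$')=0, C('v')=1, C('x')=3, C('y')=5
L[0]='x': occ=0, LF[0]=C('x')+0=3+0=3
L[1]='x': occ=1, LF[1]=C('x')+1=3+1=4
L[2]='y': occ=0, LF[2]=C('y')+0=5+0=5
L[3]='v': occ=0, LF[3]=C('v')+0=1+0=1
L[4]='v': occ=1, LF[4]=C('v')+1=1+1=2
L[5]='$': occ=0, LF[5]=C('$')+0=0+0=0

Answer: 3 4 5 1 2 0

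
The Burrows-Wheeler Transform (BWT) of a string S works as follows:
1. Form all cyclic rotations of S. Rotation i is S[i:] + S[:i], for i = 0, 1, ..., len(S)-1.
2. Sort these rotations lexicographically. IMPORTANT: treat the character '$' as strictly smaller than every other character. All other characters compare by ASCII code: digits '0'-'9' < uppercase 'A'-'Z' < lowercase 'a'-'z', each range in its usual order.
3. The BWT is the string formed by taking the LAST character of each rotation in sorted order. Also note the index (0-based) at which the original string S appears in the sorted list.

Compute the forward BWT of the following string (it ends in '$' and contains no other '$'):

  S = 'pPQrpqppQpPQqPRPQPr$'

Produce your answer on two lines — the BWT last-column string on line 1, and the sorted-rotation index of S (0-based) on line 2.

Answer: rRppqQPpPPPQ$pqrQpPQ
12

Derivation:
All 20 rotations (rotation i = S[i:]+S[:i]):
  rot[0] = pPQrpqppQpPQqPRPQPr$
  rot[1] = PQrpqppQpPQqPRPQPr$p
  rot[2] = QrpqppQpPQqPRPQPr$pP
  rot[3] = rpqppQpPQqPRPQPr$pPQ
  rot[4] = pqppQpPQqPRPQPr$pPQr
  rot[5] = qppQpPQqPRPQPr$pPQrp
  rot[6] = ppQpPQqPRPQPr$pPQrpq
  rot[7] = pQpPQqPRPQPr$pPQrpqp
  rot[8] = QpPQqPRPQPr$pPQrpqpp
  rot[9] = pPQqPRPQPr$pPQrpqppQ
  rot[10] = PQqPRPQPr$pPQrpqppQp
  rot[11] = QqPRPQPr$pPQrpqppQpP
  rot[12] = qPRPQPr$pPQrpqppQpPQ
  rot[13] = PRPQPr$pPQrpqppQpPQq
  rot[14] = RPQPr$pPQrpqppQpPQqP
  rot[15] = PQPr$pPQrpqppQpPQqPR
  rot[16] = QPr$pPQrpqppQpPQqPRP
  rot[17] = Pr$pPQrpqppQpPQqPRPQ
  rot[18] = r$pPQrpqppQpPQqPRPQP
  rot[19] = $pPQrpqppQpPQqPRPQPr
Sorted (with $ < everything):
  sorted[0] = $pPQrpqppQpPQqPRPQPr  (last char: 'r')
  sorted[1] = PQPr$pPQrpqppQpPQqPR  (last char: 'R')
  sorted[2] = PQqPRPQPr$pPQrpqppQp  (last char: 'p')
  sorted[3] = PQrpqppQpPQqPRPQPr$p  (last char: 'p')
  sorted[4] = PRPQPr$pPQrpqppQpPQq  (last char: 'q')
  sorted[5] = Pr$pPQrpqppQpPQqPRPQ  (last char: 'Q')
  sorted[6] = QPr$pPQrpqppQpPQqPRP  (last char: 'P')
  sorted[7] = QpPQqPRPQPr$pPQrpqpp  (last char: 'p')
  sorted[8] = QqPRPQPr$pPQrpqppQpP  (last char: 'P')
  sorted[9] = QrpqppQpPQqPRPQPr$pP  (last char: 'P')
  sorted[10] = RPQPr$pPQrpqppQpPQqP  (last char: 'P')
  sorted[11] = pPQqPRPQPr$pPQrpqppQ  (last char: 'Q')
  sorted[12] = pPQrpqppQpPQqPRPQPr$  (last char: '$')
  sorted[13] = pQpPQqPRPQPr$pPQrpqp  (last char: 'p')
  sorted[14] = ppQpPQqPRPQPr$pPQrpq  (last char: 'q')
  sorted[15] = pqppQpPQqPRPQPr$pPQr  (last char: 'r')
  sorted[16] = qPRPQPr$pPQrpqppQpPQ  (last char: 'Q')
  sorted[17] = qppQpPQqPRPQPr$pPQrp  (last char: 'p')
  sorted[18] = r$pPQrpqppQpPQqPRPQP  (last char: 'P')
  sorted[19] = rpqppQpPQqPRPQPr$pPQ  (last char: 'Q')
Last column: rRppqQPpPPPQ$pqrQpPQ
Original string S is at sorted index 12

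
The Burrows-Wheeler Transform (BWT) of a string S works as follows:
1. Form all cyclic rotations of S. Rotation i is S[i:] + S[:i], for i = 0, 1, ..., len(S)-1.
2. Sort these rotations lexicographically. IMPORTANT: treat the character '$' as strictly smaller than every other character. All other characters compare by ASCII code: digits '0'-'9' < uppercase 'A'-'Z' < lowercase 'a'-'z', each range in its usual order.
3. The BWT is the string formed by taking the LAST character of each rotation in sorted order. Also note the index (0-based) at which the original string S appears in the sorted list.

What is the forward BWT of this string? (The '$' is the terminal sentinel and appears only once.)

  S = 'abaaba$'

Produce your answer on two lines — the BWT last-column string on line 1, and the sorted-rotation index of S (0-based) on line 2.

Answer: abba$aa
4

Derivation:
All 7 rotations (rotation i = S[i:]+S[:i]):
  rot[0] = abaaba$
  rot[1] = baaba$a
  rot[2] = aaba$ab
  rot[3] = aba$aba
  rot[4] = ba$abaa
  rot[5] = a$abaab
  rot[6] = $abaaba
Sorted (with $ < everything):
  sorted[0] = $abaaba  (last char: 'a')
  sorted[1] = a$abaab  (last char: 'b')
  sorted[2] = aaba$ab  (last char: 'b')
  sorted[3] = aba$aba  (last char: 'a')
  sorted[4] = abaaba$  (last char: '$')
  sorted[5] = ba$abaa  (last char: 'a')
  sorted[6] = baaba$a  (last char: 'a')
Last column: abba$aa
Original string S is at sorted index 4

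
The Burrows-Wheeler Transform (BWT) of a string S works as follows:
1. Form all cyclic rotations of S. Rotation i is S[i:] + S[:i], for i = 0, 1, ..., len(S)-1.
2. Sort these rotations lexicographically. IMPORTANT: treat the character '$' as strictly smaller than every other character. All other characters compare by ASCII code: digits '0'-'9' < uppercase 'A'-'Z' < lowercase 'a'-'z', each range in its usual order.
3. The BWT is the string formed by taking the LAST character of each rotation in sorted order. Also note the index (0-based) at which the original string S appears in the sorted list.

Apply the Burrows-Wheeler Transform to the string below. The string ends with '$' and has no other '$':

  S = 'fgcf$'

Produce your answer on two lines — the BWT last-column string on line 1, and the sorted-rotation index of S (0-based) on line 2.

Answer: fgc$f
3

Derivation:
All 5 rotations (rotation i = S[i:]+S[:i]):
  rot[0] = fgcf$
  rot[1] = gcf$f
  rot[2] = cf$fg
  rot[3] = f$fgc
  rot[4] = $fgcf
Sorted (with $ < everything):
  sorted[0] = $fgcf  (last char: 'f')
  sorted[1] = cf$fg  (last char: 'g')
  sorted[2] = f$fgc  (last char: 'c')
  sorted[3] = fgcf$  (last char: '$')
  sorted[4] = gcf$f  (last char: 'f')
Last column: fgc$f
Original string S is at sorted index 3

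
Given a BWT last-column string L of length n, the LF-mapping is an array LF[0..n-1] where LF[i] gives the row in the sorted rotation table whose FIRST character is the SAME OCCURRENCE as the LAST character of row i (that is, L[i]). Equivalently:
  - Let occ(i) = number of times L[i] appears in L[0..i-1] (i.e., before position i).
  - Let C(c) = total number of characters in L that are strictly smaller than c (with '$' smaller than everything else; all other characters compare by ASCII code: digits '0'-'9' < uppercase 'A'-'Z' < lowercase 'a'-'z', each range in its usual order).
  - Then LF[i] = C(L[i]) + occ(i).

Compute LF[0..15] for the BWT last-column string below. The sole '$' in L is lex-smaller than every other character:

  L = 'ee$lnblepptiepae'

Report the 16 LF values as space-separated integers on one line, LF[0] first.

Answer: 3 4 0 9 11 2 10 5 12 13 15 8 6 14 1 7

Derivation:
Char counts: '$':1, 'a':1, 'b':1, 'e':5, 'i':1, 'l':2, 'n':1, 'p':3, 't':1
C (first-col start): C('$')=0, C('a')=1, C('b')=2, C('e')=3, C('i')=8, C('l')=9, C('n')=11, C('p')=12, C('t')=15
L[0]='e': occ=0, LF[0]=C('e')+0=3+0=3
L[1]='e': occ=1, LF[1]=C('e')+1=3+1=4
L[2]='$': occ=0, LF[2]=C('$')+0=0+0=0
L[3]='l': occ=0, LF[3]=C('l')+0=9+0=9
L[4]='n': occ=0, LF[4]=C('n')+0=11+0=11
L[5]='b': occ=0, LF[5]=C('b')+0=2+0=2
L[6]='l': occ=1, LF[6]=C('l')+1=9+1=10
L[7]='e': occ=2, LF[7]=C('e')+2=3+2=5
L[8]='p': occ=0, LF[8]=C('p')+0=12+0=12
L[9]='p': occ=1, LF[9]=C('p')+1=12+1=13
L[10]='t': occ=0, LF[10]=C('t')+0=15+0=15
L[11]='i': occ=0, LF[11]=C('i')+0=8+0=8
L[12]='e': occ=3, LF[12]=C('e')+3=3+3=6
L[13]='p': occ=2, LF[13]=C('p')+2=12+2=14
L[14]='a': occ=0, LF[14]=C('a')+0=1+0=1
L[15]='e': occ=4, LF[15]=C('e')+4=3+4=7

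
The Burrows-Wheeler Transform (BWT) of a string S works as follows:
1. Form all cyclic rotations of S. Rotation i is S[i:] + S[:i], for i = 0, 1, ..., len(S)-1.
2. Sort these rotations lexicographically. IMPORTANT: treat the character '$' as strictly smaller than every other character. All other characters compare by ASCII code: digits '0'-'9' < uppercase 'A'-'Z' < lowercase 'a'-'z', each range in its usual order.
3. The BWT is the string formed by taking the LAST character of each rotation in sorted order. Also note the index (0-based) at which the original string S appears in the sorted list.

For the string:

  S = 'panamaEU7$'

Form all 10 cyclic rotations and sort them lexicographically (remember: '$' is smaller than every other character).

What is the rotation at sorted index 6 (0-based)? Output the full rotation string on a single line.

Answer: anamaEU7$p

Derivation:
All 10 rotations (rotation i = S[i:]+S[:i]):
  rot[0] = panamaEU7$
  rot[1] = anamaEU7$p
  rot[2] = namaEU7$pa
  rot[3] = amaEU7$pan
  rot[4] = maEU7$pana
  rot[5] = aEU7$panam
  rot[6] = EU7$panama
  rot[7] = U7$panamaE
  rot[8] = 7$panamaEU
  rot[9] = $panamaEU7
Sorted (with $ < everything):
  sorted[0] = $panamaEU7
  sorted[1] = 7$panamaEU
  sorted[2] = EU7$panama
  sorted[3] = U7$panamaE
  sorted[4] = aEU7$panam
  sorted[5] = amaEU7$pan
  sorted[6] = anamaEU7$p
  sorted[7] = maEU7$pana
  sorted[8] = namaEU7$pa
  sorted[9] = panamaEU7$
sorted[6] = anamaEU7$p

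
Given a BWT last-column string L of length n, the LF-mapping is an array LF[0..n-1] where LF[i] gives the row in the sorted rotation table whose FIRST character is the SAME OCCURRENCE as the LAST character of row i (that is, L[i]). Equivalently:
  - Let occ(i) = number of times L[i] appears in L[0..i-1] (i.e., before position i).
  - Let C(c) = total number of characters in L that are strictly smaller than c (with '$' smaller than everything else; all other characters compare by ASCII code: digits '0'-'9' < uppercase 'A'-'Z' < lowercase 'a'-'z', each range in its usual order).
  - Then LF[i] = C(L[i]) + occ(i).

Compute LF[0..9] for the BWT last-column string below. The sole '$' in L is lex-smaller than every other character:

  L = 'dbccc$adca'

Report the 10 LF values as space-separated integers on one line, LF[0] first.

Char counts: '$':1, 'a':2, 'b':1, 'c':4, 'd':2
C (first-col start): C('$')=0, C('a')=1, C('b')=3, C('c')=4, C('d')=8
L[0]='d': occ=0, LF[0]=C('d')+0=8+0=8
L[1]='b': occ=0, LF[1]=C('b')+0=3+0=3
L[2]='c': occ=0, LF[2]=C('c')+0=4+0=4
L[3]='c': occ=1, LF[3]=C('c')+1=4+1=5
L[4]='c': occ=2, LF[4]=C('c')+2=4+2=6
L[5]='$': occ=0, LF[5]=C('$')+0=0+0=0
L[6]='a': occ=0, LF[6]=C('a')+0=1+0=1
L[7]='d': occ=1, LF[7]=C('d')+1=8+1=9
L[8]='c': occ=3, LF[8]=C('c')+3=4+3=7
L[9]='a': occ=1, LF[9]=C('a')+1=1+1=2

Answer: 8 3 4 5 6 0 1 9 7 2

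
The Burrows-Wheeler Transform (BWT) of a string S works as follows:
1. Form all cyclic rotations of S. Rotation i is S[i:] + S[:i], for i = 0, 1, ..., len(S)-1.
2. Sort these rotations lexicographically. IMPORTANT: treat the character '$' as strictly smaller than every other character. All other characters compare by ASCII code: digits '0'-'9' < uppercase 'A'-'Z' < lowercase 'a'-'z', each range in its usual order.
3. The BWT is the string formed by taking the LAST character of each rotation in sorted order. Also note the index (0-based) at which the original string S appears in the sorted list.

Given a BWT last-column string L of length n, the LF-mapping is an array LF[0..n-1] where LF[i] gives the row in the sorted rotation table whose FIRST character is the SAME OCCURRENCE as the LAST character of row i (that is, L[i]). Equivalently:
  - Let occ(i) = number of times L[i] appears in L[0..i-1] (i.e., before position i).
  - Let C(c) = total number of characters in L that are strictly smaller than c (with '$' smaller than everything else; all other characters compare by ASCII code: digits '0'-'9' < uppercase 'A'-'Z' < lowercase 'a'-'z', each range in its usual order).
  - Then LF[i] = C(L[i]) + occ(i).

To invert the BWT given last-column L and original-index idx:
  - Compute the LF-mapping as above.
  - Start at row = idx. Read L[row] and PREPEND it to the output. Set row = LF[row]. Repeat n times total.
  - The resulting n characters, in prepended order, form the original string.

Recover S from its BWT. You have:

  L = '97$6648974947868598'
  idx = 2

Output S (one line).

LF mapping: 15 8 0 5 6 1 11 16 9 2 17 3 10 12 7 13 4 18 14
Walk LF starting at row 2, prepending L[row]:
  step 1: row=2, L[2]='$', prepend. Next row=LF[2]=0
  step 2: row=0, L[0]='9', prepend. Next row=LF[0]=15
  step 3: row=15, L[15]='8', prepend. Next row=LF[15]=13
  step 4: row=13, L[13]='8', prepend. Next row=LF[13]=12
  step 5: row=12, L[12]='7', prepend. Next row=LF[12]=10
  step 6: row=10, L[10]='9', prepend. Next row=LF[10]=17
  step 7: row=17, L[17]='9', prepend. Next row=LF[17]=18
  step 8: row=18, L[18]='8', prepend. Next row=LF[18]=14
  step 9: row=14, L[14]='6', prepend. Next row=LF[14]=7
  step 10: row=7, L[7]='9', prepend. Next row=LF[7]=16
  step 11: row=16, L[16]='5', prepend. Next row=LF[16]=4
  step 12: row=4, L[4]='6', prepend. Next row=LF[4]=6
  step 13: row=6, L[6]='8', prepend. Next row=LF[6]=11
  step 14: row=11, L[11]='4', prepend. Next row=LF[11]=3
  step 15: row=3, L[3]='6', prepend. Next row=LF[3]=5
  step 16: row=5, L[5]='4', prepend. Next row=LF[5]=1
  step 17: row=1, L[1]='7', prepend. Next row=LF[1]=8
  step 18: row=8, L[8]='7', prepend. Next row=LF[8]=9
  step 19: row=9, L[9]='4', prepend. Next row=LF[9]=2
Reversed output: 477464865968997889$

Answer: 477464865968997889$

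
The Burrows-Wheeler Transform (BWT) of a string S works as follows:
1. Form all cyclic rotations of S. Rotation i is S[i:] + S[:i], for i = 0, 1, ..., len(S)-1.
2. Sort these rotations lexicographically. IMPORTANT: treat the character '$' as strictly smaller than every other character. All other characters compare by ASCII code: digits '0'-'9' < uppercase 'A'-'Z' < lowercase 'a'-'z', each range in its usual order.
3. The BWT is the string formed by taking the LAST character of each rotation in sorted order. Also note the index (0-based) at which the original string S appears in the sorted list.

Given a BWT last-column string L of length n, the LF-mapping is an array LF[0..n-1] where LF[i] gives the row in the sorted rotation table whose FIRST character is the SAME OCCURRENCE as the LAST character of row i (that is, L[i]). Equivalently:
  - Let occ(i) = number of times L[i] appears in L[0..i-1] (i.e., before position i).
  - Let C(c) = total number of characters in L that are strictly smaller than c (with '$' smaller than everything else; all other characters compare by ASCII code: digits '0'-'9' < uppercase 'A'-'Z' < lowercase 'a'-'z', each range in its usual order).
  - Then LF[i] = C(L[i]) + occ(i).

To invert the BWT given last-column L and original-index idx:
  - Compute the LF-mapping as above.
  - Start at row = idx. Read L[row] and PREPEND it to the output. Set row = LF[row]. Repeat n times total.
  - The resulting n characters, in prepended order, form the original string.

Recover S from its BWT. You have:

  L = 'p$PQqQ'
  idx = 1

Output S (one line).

LF mapping: 4 0 1 2 5 3
Walk LF starting at row 1, prepending L[row]:
  step 1: row=1, L[1]='$', prepend. Next row=LF[1]=0
  step 2: row=0, L[0]='p', prepend. Next row=LF[0]=4
  step 3: row=4, L[4]='q', prepend. Next row=LF[4]=5
  step 4: row=5, L[5]='Q', prepend. Next row=LF[5]=3
  step 5: row=3, L[3]='Q', prepend. Next row=LF[3]=2
  step 6: row=2, L[2]='P', prepend. Next row=LF[2]=1
Reversed output: PQQqp$

Answer: PQQqp$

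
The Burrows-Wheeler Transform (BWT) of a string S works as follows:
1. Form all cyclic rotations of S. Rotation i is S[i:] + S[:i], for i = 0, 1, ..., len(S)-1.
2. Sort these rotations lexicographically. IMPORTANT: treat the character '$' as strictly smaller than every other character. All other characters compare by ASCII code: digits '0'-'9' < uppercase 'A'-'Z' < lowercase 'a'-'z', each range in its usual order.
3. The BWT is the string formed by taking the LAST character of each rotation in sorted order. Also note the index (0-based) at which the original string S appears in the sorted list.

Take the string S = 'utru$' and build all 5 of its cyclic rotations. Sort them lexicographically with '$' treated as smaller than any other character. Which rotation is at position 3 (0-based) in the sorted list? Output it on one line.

Answer: u$utr

Derivation:
All 5 rotations (rotation i = S[i:]+S[:i]):
  rot[0] = utru$
  rot[1] = tru$u
  rot[2] = ru$ut
  rot[3] = u$utr
  rot[4] = $utru
Sorted (with $ < everything):
  sorted[0] = $utru
  sorted[1] = ru$ut
  sorted[2] = tru$u
  sorted[3] = u$utr
  sorted[4] = utru$
sorted[3] = u$utr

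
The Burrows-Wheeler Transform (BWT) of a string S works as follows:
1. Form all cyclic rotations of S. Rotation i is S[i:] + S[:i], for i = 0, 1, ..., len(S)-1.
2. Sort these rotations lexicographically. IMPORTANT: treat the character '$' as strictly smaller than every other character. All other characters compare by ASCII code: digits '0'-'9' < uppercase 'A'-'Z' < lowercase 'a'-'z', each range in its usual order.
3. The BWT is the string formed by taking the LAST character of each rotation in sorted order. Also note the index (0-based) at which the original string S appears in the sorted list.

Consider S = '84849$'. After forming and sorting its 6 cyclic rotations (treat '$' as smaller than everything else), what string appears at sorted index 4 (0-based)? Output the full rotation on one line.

Answer: 849$84

Derivation:
All 6 rotations (rotation i = S[i:]+S[:i]):
  rot[0] = 84849$
  rot[1] = 4849$8
  rot[2] = 849$84
  rot[3] = 49$848
  rot[4] = 9$8484
  rot[5] = $84849
Sorted (with $ < everything):
  sorted[0] = $84849
  sorted[1] = 4849$8
  sorted[2] = 49$848
  sorted[3] = 84849$
  sorted[4] = 849$84
  sorted[5] = 9$8484
sorted[4] = 849$84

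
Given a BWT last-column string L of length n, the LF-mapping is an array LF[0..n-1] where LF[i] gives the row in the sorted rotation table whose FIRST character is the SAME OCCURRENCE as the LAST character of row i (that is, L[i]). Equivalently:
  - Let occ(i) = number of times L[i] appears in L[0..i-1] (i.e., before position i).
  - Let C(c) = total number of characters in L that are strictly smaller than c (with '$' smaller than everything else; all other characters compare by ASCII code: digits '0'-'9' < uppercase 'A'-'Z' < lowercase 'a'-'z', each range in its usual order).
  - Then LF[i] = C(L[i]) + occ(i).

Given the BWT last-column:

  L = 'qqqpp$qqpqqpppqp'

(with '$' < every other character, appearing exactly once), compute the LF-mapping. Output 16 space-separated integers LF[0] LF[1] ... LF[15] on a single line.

Answer: 8 9 10 1 2 0 11 12 3 13 14 4 5 6 15 7

Derivation:
Char counts: '$':1, 'p':7, 'q':8
C (first-col start): C('$')=0, C('p')=1, C('q')=8
L[0]='q': occ=0, LF[0]=C('q')+0=8+0=8
L[1]='q': occ=1, LF[1]=C('q')+1=8+1=9
L[2]='q': occ=2, LF[2]=C('q')+2=8+2=10
L[3]='p': occ=0, LF[3]=C('p')+0=1+0=1
L[4]='p': occ=1, LF[4]=C('p')+1=1+1=2
L[5]='$': occ=0, LF[5]=C('$')+0=0+0=0
L[6]='q': occ=3, LF[6]=C('q')+3=8+3=11
L[7]='q': occ=4, LF[7]=C('q')+4=8+4=12
L[8]='p': occ=2, LF[8]=C('p')+2=1+2=3
L[9]='q': occ=5, LF[9]=C('q')+5=8+5=13
L[10]='q': occ=6, LF[10]=C('q')+6=8+6=14
L[11]='p': occ=3, LF[11]=C('p')+3=1+3=4
L[12]='p': occ=4, LF[12]=C('p')+4=1+4=5
L[13]='p': occ=5, LF[13]=C('p')+5=1+5=6
L[14]='q': occ=7, LF[14]=C('q')+7=8+7=15
L[15]='p': occ=6, LF[15]=C('p')+6=1+6=7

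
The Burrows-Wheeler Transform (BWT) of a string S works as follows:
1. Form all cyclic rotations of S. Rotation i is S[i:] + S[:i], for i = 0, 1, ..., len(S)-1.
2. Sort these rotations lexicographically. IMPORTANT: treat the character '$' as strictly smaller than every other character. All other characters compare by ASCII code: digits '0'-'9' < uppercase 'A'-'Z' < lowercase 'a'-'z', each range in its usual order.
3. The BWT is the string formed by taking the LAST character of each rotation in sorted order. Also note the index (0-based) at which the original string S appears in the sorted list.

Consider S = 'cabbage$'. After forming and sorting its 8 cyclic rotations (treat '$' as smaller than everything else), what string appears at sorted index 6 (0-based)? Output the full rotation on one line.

Answer: e$cabbag

Derivation:
All 8 rotations (rotation i = S[i:]+S[:i]):
  rot[0] = cabbage$
  rot[1] = abbage$c
  rot[2] = bbage$ca
  rot[3] = bage$cab
  rot[4] = age$cabb
  rot[5] = ge$cabba
  rot[6] = e$cabbag
  rot[7] = $cabbage
Sorted (with $ < everything):
  sorted[0] = $cabbage
  sorted[1] = abbage$c
  sorted[2] = age$cabb
  sorted[3] = bage$cab
  sorted[4] = bbage$ca
  sorted[5] = cabbage$
  sorted[6] = e$cabbag
  sorted[7] = ge$cabba
sorted[6] = e$cabbag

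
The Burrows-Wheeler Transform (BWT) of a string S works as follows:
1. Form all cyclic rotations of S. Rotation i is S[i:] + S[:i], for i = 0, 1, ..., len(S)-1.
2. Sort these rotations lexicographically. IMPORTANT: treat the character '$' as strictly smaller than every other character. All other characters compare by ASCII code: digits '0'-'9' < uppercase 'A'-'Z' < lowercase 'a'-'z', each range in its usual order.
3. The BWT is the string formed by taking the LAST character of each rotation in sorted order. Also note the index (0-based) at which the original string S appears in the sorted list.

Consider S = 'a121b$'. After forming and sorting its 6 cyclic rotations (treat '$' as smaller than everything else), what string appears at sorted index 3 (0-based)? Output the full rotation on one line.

All 6 rotations (rotation i = S[i:]+S[:i]):
  rot[0] = a121b$
  rot[1] = 121b$a
  rot[2] = 21b$a1
  rot[3] = 1b$a12
  rot[4] = b$a121
  rot[5] = $a121b
Sorted (with $ < everything):
  sorted[0] = $a121b
  sorted[1] = 121b$a
  sorted[2] = 1b$a12
  sorted[3] = 21b$a1
  sorted[4] = a121b$
  sorted[5] = b$a121
sorted[3] = 21b$a1

Answer: 21b$a1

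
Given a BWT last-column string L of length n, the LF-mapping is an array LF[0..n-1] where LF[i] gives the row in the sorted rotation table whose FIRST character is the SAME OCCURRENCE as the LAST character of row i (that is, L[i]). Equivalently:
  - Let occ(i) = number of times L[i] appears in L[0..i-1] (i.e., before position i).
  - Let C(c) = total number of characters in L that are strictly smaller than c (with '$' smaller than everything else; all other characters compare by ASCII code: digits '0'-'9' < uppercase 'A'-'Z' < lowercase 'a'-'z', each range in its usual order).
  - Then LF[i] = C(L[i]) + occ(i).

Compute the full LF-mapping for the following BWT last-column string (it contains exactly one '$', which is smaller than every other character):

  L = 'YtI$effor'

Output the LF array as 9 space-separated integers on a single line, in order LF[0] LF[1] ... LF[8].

Char counts: '$':1, 'I':1, 'Y':1, 'e':1, 'f':2, 'o':1, 'r':1, 't':1
C (first-col start): C('$')=0, C('I')=1, C('Y')=2, C('e')=3, C('f')=4, C('o')=6, C('r')=7, C('t')=8
L[0]='Y': occ=0, LF[0]=C('Y')+0=2+0=2
L[1]='t': occ=0, LF[1]=C('t')+0=8+0=8
L[2]='I': occ=0, LF[2]=C('I')+0=1+0=1
L[3]='$': occ=0, LF[3]=C('$')+0=0+0=0
L[4]='e': occ=0, LF[4]=C('e')+0=3+0=3
L[5]='f': occ=0, LF[5]=C('f')+0=4+0=4
L[6]='f': occ=1, LF[6]=C('f')+1=4+1=5
L[7]='o': occ=0, LF[7]=C('o')+0=6+0=6
L[8]='r': occ=0, LF[8]=C('r')+0=7+0=7

Answer: 2 8 1 0 3 4 5 6 7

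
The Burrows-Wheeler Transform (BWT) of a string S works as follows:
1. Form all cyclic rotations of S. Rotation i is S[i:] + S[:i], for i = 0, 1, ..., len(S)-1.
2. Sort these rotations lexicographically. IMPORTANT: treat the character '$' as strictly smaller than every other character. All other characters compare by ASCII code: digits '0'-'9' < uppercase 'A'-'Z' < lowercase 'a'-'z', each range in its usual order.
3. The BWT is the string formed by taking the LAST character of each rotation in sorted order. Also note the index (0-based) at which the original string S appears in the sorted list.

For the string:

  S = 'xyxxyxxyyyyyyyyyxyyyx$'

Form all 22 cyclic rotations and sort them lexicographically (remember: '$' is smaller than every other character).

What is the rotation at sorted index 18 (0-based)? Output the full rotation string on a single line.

Answer: yyyyyyxyyyx$xyxxyxxyyy

Derivation:
All 22 rotations (rotation i = S[i:]+S[:i]):
  rot[0] = xyxxyxxyyyyyyyyyxyyyx$
  rot[1] = yxxyxxyyyyyyyyyxyyyx$x
  rot[2] = xxyxxyyyyyyyyyxyyyx$xy
  rot[3] = xyxxyyyyyyyyyxyyyx$xyx
  rot[4] = yxxyyyyyyyyyxyyyx$xyxx
  rot[5] = xxyyyyyyyyyxyyyx$xyxxy
  rot[6] = xyyyyyyyyyxyyyx$xyxxyx
  rot[7] = yyyyyyyyyxyyyx$xyxxyxx
  rot[8] = yyyyyyyyxyyyx$xyxxyxxy
  rot[9] = yyyyyyyxyyyx$xyxxyxxyy
  rot[10] = yyyyyyxyyyx$xyxxyxxyyy
  rot[11] = yyyyyxyyyx$xyxxyxxyyyy
  rot[12] = yyyyxyyyx$xyxxyxxyyyyy
  rot[13] = yyyxyyyx$xyxxyxxyyyyyy
  rot[14] = yyxyyyx$xyxxyxxyyyyyyy
  rot[15] = yxyyyx$xyxxyxxyyyyyyyy
  rot[16] = xyyyx$xyxxyxxyyyyyyyyy
  rot[17] = yyyx$xyxxyxxyyyyyyyyyx
  rot[18] = yyx$xyxxyxxyyyyyyyyyxy
  rot[19] = yx$xyxxyxxyyyyyyyyyxyy
  rot[20] = x$xyxxyxxyyyyyyyyyxyyy
  rot[21] = $xyxxyxxyyyyyyyyyxyyyx
Sorted (with $ < everything):
  sorted[0] = $xyxxyxxyyyyyyyyyxyyyx
  sorted[1] = x$xyxxyxxyyyyyyyyyxyyy
  sorted[2] = xxyxxyyyyyyyyyxyyyx$xy
  sorted[3] = xxyyyyyyyyyxyyyx$xyxxy
  sorted[4] = xyxxyxxyyyyyyyyyxyyyx$
  sorted[5] = xyxxyyyyyyyyyxyyyx$xyx
  sorted[6] = xyyyx$xyxxyxxyyyyyyyyy
  sorted[7] = xyyyyyyyyyxyyyx$xyxxyx
  sorted[8] = yx$xyxxyxxyyyyyyyyyxyy
  sorted[9] = yxxyxxyyyyyyyyyxyyyx$x
  sorted[10] = yxxyyyyyyyyyxyyyx$xyxx
  sorted[11] = yxyyyx$xyxxyxxyyyyyyyy
  sorted[12] = yyx$xyxxyxxyyyyyyyyyxy
  sorted[13] = yyxyyyx$xyxxyxxyyyyyyy
  sorted[14] = yyyx$xyxxyxxyyyyyyyyyx
  sorted[15] = yyyxyyyx$xyxxyxxyyyyyy
  sorted[16] = yyyyxyyyx$xyxxyxxyyyyy
  sorted[17] = yyyyyxyyyx$xyxxyxxyyyy
  sorted[18] = yyyyyyxyyyx$xyxxyxxyyy
  sorted[19] = yyyyyyyxyyyx$xyxxyxxyy
  sorted[20] = yyyyyyyyxyyyx$xyxxyxxy
  sorted[21] = yyyyyyyyyxyyyx$xyxxyxx
sorted[18] = yyyyyyxyyyx$xyxxyxxyyy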